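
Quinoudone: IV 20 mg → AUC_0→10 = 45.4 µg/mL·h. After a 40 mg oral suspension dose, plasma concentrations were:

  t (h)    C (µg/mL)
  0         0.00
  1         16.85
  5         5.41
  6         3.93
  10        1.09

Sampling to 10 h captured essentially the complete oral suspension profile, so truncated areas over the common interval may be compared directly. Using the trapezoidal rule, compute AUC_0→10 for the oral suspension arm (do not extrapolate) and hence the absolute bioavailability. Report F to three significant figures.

F = 0.745

Trapezoidal AUC_0→10 (oral suspension):
  [0→1]: (0.00+16.85)/2 × 1 = 8.425
  [1→5]: (16.85+5.41)/2 × 4 = 44.52
  [5→6]: (5.41+3.93)/2 × 1 = 4.67
  [6→10]: (3.93+1.09)/2 × 4 = 10.04
  Sum = 67.655 µg/mL·h
F = (AUC_ev/D_ev)/(AUC_iv/D_iv) = (67.655/40)/(45.4/20) = 1.691375/2.27 = 0.7451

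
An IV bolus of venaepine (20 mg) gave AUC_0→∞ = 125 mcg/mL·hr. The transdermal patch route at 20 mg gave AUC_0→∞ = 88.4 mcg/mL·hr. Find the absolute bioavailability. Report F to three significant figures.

F = 0.707

F = (AUC_ev / D_ev) / (AUC_iv / D_iv)
  = (88.4/20) / (125/20)
  = 4.42 / 6.25 = 0.7072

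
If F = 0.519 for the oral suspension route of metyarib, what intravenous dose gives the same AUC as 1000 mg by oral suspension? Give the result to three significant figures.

Systemic exposure from an extravascular dose = F × D_ev, so the equivalent IV dose is F × D_ev.
D_iv = F × D_ev = 0.519 × 1000 = 519 mg

D_iv = 519 mg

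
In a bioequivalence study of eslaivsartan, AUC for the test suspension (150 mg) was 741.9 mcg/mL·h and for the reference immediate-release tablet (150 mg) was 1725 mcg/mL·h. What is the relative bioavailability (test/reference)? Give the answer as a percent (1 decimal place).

F_rel = 43.0%

F_rel = (AUC_test/D_test) / (AUC_ref/D_ref)
      = (741.9/150) / (1725/150)
      = 4.946 / 11.5 = 0.4301 = 43.01%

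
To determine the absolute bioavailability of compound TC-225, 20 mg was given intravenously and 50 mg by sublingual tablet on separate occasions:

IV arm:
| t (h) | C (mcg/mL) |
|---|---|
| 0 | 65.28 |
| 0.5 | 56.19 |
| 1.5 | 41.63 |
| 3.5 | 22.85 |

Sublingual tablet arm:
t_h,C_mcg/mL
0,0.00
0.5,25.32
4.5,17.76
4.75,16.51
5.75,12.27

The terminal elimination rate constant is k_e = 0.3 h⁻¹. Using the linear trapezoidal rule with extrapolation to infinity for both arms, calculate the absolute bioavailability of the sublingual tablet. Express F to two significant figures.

F = 0.28

Trapezoidal AUC_0→3.5 (IV):
  [0→0.5]: (65.28+56.19)/2 × 0.5 = 30.3675
  [0.5→1.5]: (56.19+41.63)/2 × 1 = 48.91
  [1.5→3.5]: (41.63+22.85)/2 × 2 = 64.48
  Sum = 143.7575 mcg/mL·h
IV tail: 22.85/0.3 = 76.167; AUC_iv,0→∞ = 143.7575 + 76.167 = 219.9245 mcg/mL·h
Trapezoidal AUC_0→5.75 (sublingual tablet):
  [0→0.5]: (0.00+25.32)/2 × 0.5 = 6.33
  [0.5→4.5]: (25.32+17.76)/2 × 4 = 86.16
  [4.5→4.75]: (17.76+16.51)/2 × 0.25 = 4.28375
  [4.75→5.75]: (16.51+12.27)/2 × 1 = 14.39
  Sum = 111.16375 mcg/mL·h
sublingual tablet tail: 12.27/0.3 = 40.900; AUC_ev,0→∞ = 111.16375 + 40.900 = 152.06375 mcg/mL·h
F = (AUC_ev/D_ev)/(AUC_iv/D_iv) = (152.06375/50)/(219.9245/20) = 3.041275/10.996225 = 0.2766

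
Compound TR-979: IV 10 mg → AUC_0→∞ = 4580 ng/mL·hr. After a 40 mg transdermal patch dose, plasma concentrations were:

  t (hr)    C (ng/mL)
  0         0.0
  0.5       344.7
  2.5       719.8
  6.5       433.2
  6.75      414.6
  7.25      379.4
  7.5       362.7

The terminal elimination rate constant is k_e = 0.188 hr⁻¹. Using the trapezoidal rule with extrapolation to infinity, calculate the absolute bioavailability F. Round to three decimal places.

F = 0.316

Trapezoidal AUC_0→7.5 (transdermal patch):
  [0→0.5]: (0.0+344.7)/2 × 0.5 = 86.175
  [0.5→2.5]: (344.7+719.8)/2 × 2 = 1064.5
  [2.5→6.5]: (719.8+433.2)/2 × 4 = 2306.0
  [6.5→6.75]: (433.2+414.6)/2 × 0.25 = 105.975
  [6.75→7.25]: (414.6+379.4)/2 × 0.5 = 198.5
  [7.25→7.5]: (379.4+362.7)/2 × 0.25 = 92.7625
  Sum = 3853.9125 ng/mL·hr
Tail: C_last/k_e = 362.7/0.188 = 1929.255
AUC_0→∞ (transdermal patch) = 3853.9125 + 1929.255 = 5783.1675 ng/mL·hr
F = (AUC_ev/D_ev)/(AUC_iv/D_iv) = (5783.1675/40)/(4580/10) = 144.579/458 = 0.3157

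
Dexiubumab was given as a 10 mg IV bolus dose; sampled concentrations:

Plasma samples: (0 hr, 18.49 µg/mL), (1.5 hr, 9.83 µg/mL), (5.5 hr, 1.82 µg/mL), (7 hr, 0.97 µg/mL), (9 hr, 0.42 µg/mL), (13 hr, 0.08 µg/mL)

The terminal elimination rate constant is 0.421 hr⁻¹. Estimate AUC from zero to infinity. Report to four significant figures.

Trapezoidal AUC_0→13:
  [0→1.5]: (18.49+9.83)/2 × 1.5 = 21.24
  [1.5→5.5]: (9.83+1.82)/2 × 4 = 23.3
  [5.5→7]: (1.82+0.97)/2 × 1.5 = 2.0925
  [7→9]: (0.97+0.42)/2 × 2 = 1.39
  [9→13]: (0.42+0.08)/2 × 4 = 1.0
  Sum = 49.0225 µg/mL·hr
Extrapolated tail: C_last / k_e = 0.08 / 0.421 = 0.190
AUC_0→∞ = 49.0225 + 0.190 = 49.2125 µg/mL·hr

AUC = 49.21 µg/mL·hr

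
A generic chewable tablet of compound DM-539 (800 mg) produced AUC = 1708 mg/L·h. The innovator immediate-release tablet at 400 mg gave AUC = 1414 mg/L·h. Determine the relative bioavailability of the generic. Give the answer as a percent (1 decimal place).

F_rel = (AUC_test/D_test) / (AUC_ref/D_ref)
      = (1708/800) / (1414/400)
      = 2.135 / 3.535 = 0.6040 = 60.40%

F_rel = 60.4%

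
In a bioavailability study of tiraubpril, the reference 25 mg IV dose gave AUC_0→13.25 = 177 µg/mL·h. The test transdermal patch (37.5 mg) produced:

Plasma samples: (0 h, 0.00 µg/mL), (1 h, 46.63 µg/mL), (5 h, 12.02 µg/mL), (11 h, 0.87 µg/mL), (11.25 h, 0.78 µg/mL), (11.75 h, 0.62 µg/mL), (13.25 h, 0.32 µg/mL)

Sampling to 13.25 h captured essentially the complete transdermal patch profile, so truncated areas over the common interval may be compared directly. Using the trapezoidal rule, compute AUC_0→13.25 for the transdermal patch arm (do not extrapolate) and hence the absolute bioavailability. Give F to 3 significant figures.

Trapezoidal AUC_0→13.25 (transdermal patch):
  [0→1]: (0.00+46.63)/2 × 1 = 23.315
  [1→5]: (46.63+12.02)/2 × 4 = 117.3
  [5→11]: (12.02+0.87)/2 × 6 = 38.67
  [11→11.25]: (0.87+0.78)/2 × 0.25 = 0.20625
  [11.25→11.75]: (0.78+0.62)/2 × 0.5 = 0.35
  [11.75→13.25]: (0.62+0.32)/2 × 1.5 = 0.705
  Sum = 180.54625 µg/mL·h
F = (AUC_ev/D_ev)/(AUC_iv/D_iv) = (180.54625/37.5)/(177/25) = 4.81457/7.08 = 0.6800

F = 0.680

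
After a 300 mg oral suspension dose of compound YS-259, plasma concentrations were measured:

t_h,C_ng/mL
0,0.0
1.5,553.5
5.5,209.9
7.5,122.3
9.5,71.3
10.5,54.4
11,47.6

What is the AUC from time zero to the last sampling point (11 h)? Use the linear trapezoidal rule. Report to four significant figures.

AUC = 2556 ng/mL·h

Trapezoidal AUC_0→11:
  [0→1.5]: (0.0+553.5)/2 × 1.5 = 415.125
  [1.5→5.5]: (553.5+209.9)/2 × 4 = 1526.8
  [5.5→7.5]: (209.9+122.3)/2 × 2 = 332.2
  [7.5→9.5]: (122.3+71.3)/2 × 2 = 193.6
  [9.5→10.5]: (71.3+54.4)/2 × 1 = 62.85
  [10.5→11]: (54.4+47.6)/2 × 0.5 = 25.5
  Sum = 2556.075 ng/mL·h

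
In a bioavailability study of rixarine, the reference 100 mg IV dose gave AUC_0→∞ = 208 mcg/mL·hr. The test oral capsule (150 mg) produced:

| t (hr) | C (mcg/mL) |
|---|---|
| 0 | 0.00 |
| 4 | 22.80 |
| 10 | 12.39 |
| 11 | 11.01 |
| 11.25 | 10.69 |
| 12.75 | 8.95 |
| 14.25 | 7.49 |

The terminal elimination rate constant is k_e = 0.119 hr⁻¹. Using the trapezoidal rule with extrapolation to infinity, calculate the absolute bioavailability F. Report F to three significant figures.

F = 0.819

Trapezoidal AUC_0→14.25 (oral capsule):
  [0→4]: (0.00+22.80)/2 × 4 = 45.6
  [4→10]: (22.80+12.39)/2 × 6 = 105.57
  [10→11]: (12.39+11.01)/2 × 1 = 11.7
  [11→11.25]: (11.01+10.69)/2 × 0.25 = 2.7125
  [11.25→12.75]: (10.69+8.95)/2 × 1.5 = 14.73
  [12.75→14.25]: (8.95+7.49)/2 × 1.5 = 12.33
  Sum = 192.6425 mcg/mL·hr
Tail: C_last/k_e = 7.49/0.119 = 62.941
AUC_0→∞ (oral capsule) = 192.6425 + 62.941 = 255.5835 mcg/mL·hr
F = (AUC_ev/D_ev)/(AUC_iv/D_iv) = (255.5835/150)/(208/100) = 1.70389/2.08 = 0.8192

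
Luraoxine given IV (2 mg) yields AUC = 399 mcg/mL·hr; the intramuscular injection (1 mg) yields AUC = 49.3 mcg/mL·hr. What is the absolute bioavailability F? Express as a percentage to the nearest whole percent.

F = 25%

F = (AUC_ev / D_ev) / (AUC_iv / D_iv)
  = (49.3/1) / (399/2)
  = 49.3 / 199.5 = 0.2471
  = 24.71%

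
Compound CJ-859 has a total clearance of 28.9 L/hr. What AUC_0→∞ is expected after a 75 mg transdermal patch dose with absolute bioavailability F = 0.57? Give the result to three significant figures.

AUC_0→∞ = F × Dose / CL
        = 0.57 × 75 / 28.9 = 1.47924 mg/L·hr

AUC = 1.48 mg/L·hr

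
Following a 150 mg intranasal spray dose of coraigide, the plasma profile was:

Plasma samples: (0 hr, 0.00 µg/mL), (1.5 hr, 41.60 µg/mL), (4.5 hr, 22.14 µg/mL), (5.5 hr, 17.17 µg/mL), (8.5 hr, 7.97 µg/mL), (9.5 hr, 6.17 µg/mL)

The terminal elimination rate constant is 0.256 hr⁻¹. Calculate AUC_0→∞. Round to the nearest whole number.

Trapezoidal AUC_0→9.5:
  [0→1.5]: (0.00+41.60)/2 × 1.5 = 31.2
  [1.5→4.5]: (41.60+22.14)/2 × 3 = 95.61
  [4.5→5.5]: (22.14+17.17)/2 × 1 = 19.655
  [5.5→8.5]: (17.17+7.97)/2 × 3 = 37.71
  [8.5→9.5]: (7.97+6.17)/2 × 1 = 7.07
  Sum = 191.245 µg/mL·hr
Extrapolated tail: C_last / k_e = 6.17 / 0.256 = 24.102
AUC_0→∞ = 191.245 + 24.102 = 215.347 µg/mL·hr

AUC = 215 µg/mL·hr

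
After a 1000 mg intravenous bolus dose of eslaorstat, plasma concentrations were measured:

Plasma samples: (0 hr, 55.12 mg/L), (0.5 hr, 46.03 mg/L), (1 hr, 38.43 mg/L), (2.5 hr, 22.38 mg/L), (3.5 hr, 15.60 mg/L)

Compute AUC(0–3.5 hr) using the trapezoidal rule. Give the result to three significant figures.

Trapezoidal AUC_0→3.5:
  [0→0.5]: (55.12+46.03)/2 × 0.5 = 25.2875
  [0.5→1]: (46.03+38.43)/2 × 0.5 = 21.115
  [1→2.5]: (38.43+22.38)/2 × 1.5 = 45.6075
  [2.5→3.5]: (22.38+15.60)/2 × 1 = 18.99
  Sum = 111.0 mg/L·hr

AUC = 111 mg/L·hr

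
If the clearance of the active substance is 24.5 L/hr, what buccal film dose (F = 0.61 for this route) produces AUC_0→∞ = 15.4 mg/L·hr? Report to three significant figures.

Dose = 619 mg

Dose = CL × AUC_0→∞ / F
     = 24.5 × 15.4 / 0.61 = 618.525 mg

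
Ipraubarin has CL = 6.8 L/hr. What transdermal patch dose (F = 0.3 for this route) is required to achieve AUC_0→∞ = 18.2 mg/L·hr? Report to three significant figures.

Dose = 413 mg

Dose = CL × AUC_0→∞ / F
     = 6.8 × 18.2 / 0.3 = 412.533 mg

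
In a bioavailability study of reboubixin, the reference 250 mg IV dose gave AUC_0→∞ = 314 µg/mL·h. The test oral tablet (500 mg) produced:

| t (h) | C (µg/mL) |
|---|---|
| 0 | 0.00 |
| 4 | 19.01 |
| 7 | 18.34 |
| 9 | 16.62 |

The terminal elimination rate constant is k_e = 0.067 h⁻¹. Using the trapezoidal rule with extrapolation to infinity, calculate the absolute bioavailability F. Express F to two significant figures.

Trapezoidal AUC_0→9 (oral tablet):
  [0→4]: (0.00+19.01)/2 × 4 = 38.02
  [4→7]: (19.01+18.34)/2 × 3 = 56.025
  [7→9]: (18.34+16.62)/2 × 2 = 34.96
  Sum = 129.005 µg/mL·h
Tail: C_last/k_e = 16.62/0.067 = 248.060
AUC_0→∞ (oral tablet) = 129.005 + 248.060 = 377.065 µg/mL·h
F = (AUC_ev/D_ev)/(AUC_iv/D_iv) = (377.065/500)/(314/250) = 0.75413/1.256 = 0.6004

F = 0.60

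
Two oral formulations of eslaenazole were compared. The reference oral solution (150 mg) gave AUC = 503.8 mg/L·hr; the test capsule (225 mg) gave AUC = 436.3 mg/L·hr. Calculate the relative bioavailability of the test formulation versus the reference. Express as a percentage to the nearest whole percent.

F_rel = (AUC_test/D_test) / (AUC_ref/D_ref)
      = (436.3/225) / (503.8/150)
      = 1.93911 / 3.35867 = 0.5773 = 57.73%

F_rel = 58%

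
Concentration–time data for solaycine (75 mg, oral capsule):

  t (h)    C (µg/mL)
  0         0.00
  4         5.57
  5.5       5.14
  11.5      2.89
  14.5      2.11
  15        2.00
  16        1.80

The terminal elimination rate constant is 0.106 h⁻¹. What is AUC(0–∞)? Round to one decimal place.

AUC = 70.7 µg/mL·h

Trapezoidal AUC_0→16:
  [0→4]: (0.00+5.57)/2 × 4 = 11.14
  [4→5.5]: (5.57+5.14)/2 × 1.5 = 8.0325
  [5.5→11.5]: (5.14+2.89)/2 × 6 = 24.09
  [11.5→14.5]: (2.89+2.11)/2 × 3 = 7.5
  [14.5→15]: (2.11+2.00)/2 × 0.5 = 1.0275
  [15→16]: (2.00+1.80)/2 × 1 = 1.9
  Sum = 53.69 µg/mL·h
Extrapolated tail: C_last / k_e = 1.80 / 0.106 = 16.981
AUC_0→∞ = 53.69 + 16.981 = 70.671 µg/mL·h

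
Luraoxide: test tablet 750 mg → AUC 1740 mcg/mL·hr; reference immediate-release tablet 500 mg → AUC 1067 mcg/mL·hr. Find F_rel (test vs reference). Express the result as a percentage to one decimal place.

F_rel = 108.7%

F_rel = (AUC_test/D_test) / (AUC_ref/D_ref)
      = (1740/750) / (1067/500)
      = 2.32 / 2.134 = 1.0872 = 108.72%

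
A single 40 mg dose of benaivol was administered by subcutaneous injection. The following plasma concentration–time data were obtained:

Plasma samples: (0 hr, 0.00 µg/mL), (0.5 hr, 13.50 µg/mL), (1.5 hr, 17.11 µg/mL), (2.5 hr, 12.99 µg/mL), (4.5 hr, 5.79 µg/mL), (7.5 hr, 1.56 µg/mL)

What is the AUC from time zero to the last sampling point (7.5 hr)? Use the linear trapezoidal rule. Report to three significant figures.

Trapezoidal AUC_0→7.5:
  [0→0.5]: (0.00+13.50)/2 × 0.5 = 3.375
  [0.5→1.5]: (13.50+17.11)/2 × 1 = 15.305
  [1.5→2.5]: (17.11+12.99)/2 × 1 = 15.05
  [2.5→4.5]: (12.99+5.79)/2 × 2 = 18.78
  [4.5→7.5]: (5.79+1.56)/2 × 3 = 11.025
  Sum = 63.535 µg/mL·hr

AUC = 63.5 µg/mL·hr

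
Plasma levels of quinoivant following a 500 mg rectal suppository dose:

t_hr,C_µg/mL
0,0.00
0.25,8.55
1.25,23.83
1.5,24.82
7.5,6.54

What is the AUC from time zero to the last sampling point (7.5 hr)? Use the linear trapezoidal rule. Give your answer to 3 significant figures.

AUC = 117 µg/mL·hr

Trapezoidal AUC_0→7.5:
  [0→0.25]: (0.00+8.55)/2 × 0.25 = 1.06875
  [0.25→1.25]: (8.55+23.83)/2 × 1 = 16.19
  [1.25→1.5]: (23.83+24.82)/2 × 0.25 = 6.08125
  [1.5→7.5]: (24.82+6.54)/2 × 6 = 94.08
  Sum = 117.42 µg/mL·hr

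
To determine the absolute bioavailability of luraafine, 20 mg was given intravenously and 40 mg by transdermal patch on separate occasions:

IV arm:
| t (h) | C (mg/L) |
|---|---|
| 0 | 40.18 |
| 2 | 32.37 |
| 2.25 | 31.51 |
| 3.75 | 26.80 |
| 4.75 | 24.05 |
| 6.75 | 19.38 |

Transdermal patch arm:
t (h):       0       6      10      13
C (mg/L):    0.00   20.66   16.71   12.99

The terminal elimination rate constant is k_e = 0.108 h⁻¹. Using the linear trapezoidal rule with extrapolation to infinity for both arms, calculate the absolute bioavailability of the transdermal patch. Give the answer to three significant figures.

F = 0.405

Trapezoidal AUC_0→6.75 (IV):
  [0→2]: (40.18+32.37)/2 × 2 = 72.55
  [2→2.25]: (32.37+31.51)/2 × 0.25 = 7.985
  [2.25→3.75]: (31.51+26.80)/2 × 1.5 = 43.7325
  [3.75→4.75]: (26.80+24.05)/2 × 1 = 25.425
  [4.75→6.75]: (24.05+19.38)/2 × 2 = 43.43
  Sum = 193.1225 mg/L·h
IV tail: 19.38/0.108 = 179.444; AUC_iv,0→∞ = 193.1225 + 179.444 = 372.5665 mg/L·h
Trapezoidal AUC_0→13 (transdermal patch):
  [0→6]: (0.00+20.66)/2 × 6 = 61.98
  [6→10]: (20.66+16.71)/2 × 4 = 74.74
  [10→13]: (16.71+12.99)/2 × 3 = 44.55
  Sum = 181.27 mg/L·h
transdermal patch tail: 12.99/0.108 = 120.278; AUC_ev,0→∞ = 181.27 + 120.278 = 301.548 mg/L·h
F = (AUC_ev/D_ev)/(AUC_iv/D_iv) = (301.548/40)/(372.5665/20) = 7.5387/18.628325 = 0.4047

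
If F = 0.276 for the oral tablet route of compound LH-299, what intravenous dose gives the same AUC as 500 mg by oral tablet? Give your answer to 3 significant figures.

D_iv = 138 mg

Systemic exposure from an extravascular dose = F × D_ev, so the equivalent IV dose is F × D_ev.
D_iv = F × D_ev = 0.276 × 500 = 138 mg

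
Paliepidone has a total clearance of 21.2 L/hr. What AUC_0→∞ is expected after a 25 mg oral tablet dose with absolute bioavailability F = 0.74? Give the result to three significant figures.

AUC_0→∞ = F × Dose / CL
        = 0.74 × 25 / 21.2 = 0.872642 mg/L·hr

AUC = 0.873 mg/L·hr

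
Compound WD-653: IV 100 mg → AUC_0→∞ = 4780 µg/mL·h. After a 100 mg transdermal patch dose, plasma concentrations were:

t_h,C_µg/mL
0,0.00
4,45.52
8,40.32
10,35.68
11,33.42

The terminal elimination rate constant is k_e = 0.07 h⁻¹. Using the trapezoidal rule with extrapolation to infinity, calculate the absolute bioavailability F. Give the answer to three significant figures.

F = 0.178

Trapezoidal AUC_0→11 (transdermal patch):
  [0→4]: (0.00+45.52)/2 × 4 = 91.04
  [4→8]: (45.52+40.32)/2 × 4 = 171.68
  [8→10]: (40.32+35.68)/2 × 2 = 76.0
  [10→11]: (35.68+33.42)/2 × 1 = 34.55
  Sum = 373.27 µg/mL·h
Tail: C_last/k_e = 33.42/0.07 = 477.429
AUC_0→∞ (transdermal patch) = 373.27 + 477.429 = 850.699 µg/mL·h
F = (AUC_ev/D_ev)/(AUC_iv/D_iv) = (850.699/100)/(4780/100) = 8.50699/47.8 = 0.1780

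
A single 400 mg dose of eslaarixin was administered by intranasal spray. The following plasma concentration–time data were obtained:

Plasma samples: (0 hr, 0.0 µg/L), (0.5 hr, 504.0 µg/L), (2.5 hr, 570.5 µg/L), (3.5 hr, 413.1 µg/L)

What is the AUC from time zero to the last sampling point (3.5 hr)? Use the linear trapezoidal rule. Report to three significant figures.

AUC = 1690 µg/L·hr

Trapezoidal AUC_0→3.5:
  [0→0.5]: (0.0+504.0)/2 × 0.5 = 126.0
  [0.5→2.5]: (504.0+570.5)/2 × 2 = 1074.5
  [2.5→3.5]: (570.5+413.1)/2 × 1 = 491.8
  Sum = 1692.3 µg/L·hr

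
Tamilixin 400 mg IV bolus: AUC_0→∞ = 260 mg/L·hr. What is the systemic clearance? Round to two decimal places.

CL = 1.54 L/hr

CL = Dose_iv / AUC_0→∞
   = 400 / 260 = 1.53846 L/hr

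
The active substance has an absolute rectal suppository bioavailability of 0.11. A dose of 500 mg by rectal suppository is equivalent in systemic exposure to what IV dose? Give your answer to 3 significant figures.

D_iv = 55.0 mg

Systemic exposure from an extravascular dose = F × D_ev, so the equivalent IV dose is F × D_ev.
D_iv = F × D_ev = 0.11 × 500 = 55 mg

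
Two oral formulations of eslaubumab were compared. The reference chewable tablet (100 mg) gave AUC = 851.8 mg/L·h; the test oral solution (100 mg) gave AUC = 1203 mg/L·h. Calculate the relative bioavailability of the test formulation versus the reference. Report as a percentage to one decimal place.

F_rel = (AUC_test/D_test) / (AUC_ref/D_ref)
      = (1203/100) / (851.8/100)
      = 12.03 / 8.518 = 1.4123 = 141.23%

F_rel = 141.2%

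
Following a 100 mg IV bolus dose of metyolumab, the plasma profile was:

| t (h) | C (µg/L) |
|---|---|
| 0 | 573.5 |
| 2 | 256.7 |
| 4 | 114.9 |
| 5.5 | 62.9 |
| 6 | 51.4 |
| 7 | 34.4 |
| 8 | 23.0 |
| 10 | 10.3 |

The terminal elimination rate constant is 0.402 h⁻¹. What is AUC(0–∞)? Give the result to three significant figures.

Trapezoidal AUC_0→10:
  [0→2]: (573.5+256.7)/2 × 2 = 830.2
  [2→4]: (256.7+114.9)/2 × 2 = 371.6
  [4→5.5]: (114.9+62.9)/2 × 1.5 = 133.35
  [5.5→6]: (62.9+51.4)/2 × 0.5 = 28.575
  [6→7]: (51.4+34.4)/2 × 1 = 42.9
  [7→8]: (34.4+23.0)/2 × 1 = 28.7
  [8→10]: (23.0+10.3)/2 × 2 = 33.3
  Sum = 1468.625 µg/L·h
Extrapolated tail: C_last / k_e = 10.3 / 0.402 = 25.622
AUC_0→∞ = 1468.625 + 25.622 = 1494.247 µg/L·h

AUC = 1490 µg/L·h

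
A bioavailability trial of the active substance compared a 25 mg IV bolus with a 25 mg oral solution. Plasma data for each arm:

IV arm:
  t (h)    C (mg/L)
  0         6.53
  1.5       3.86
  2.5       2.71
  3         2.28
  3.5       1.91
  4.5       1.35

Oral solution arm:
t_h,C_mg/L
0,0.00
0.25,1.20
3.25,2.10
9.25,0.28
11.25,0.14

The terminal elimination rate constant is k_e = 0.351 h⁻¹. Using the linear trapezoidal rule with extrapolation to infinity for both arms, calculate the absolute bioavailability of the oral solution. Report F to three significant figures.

F = 0.693

Trapezoidal AUC_0→4.5 (IV):
  [0→1.5]: (6.53+3.86)/2 × 1.5 = 7.7925
  [1.5→2.5]: (3.86+2.71)/2 × 1 = 3.285
  [2.5→3]: (2.71+2.28)/2 × 0.5 = 1.2475
  [3→3.5]: (2.28+1.91)/2 × 0.5 = 1.0475
  [3.5→4.5]: (1.91+1.35)/2 × 1 = 1.63
  Sum = 15.0025 mg/L·h
IV tail: 1.35/0.351 = 3.846; AUC_iv,0→∞ = 15.0025 + 3.846 = 18.8485 mg/L·h
Trapezoidal AUC_0→11.25 (oral solution):
  [0→0.25]: (0.00+1.20)/2 × 0.25 = 0.15
  [0.25→3.25]: (1.20+2.10)/2 × 3 = 4.95
  [3.25→9.25]: (2.10+0.28)/2 × 6 = 7.14
  [9.25→11.25]: (0.28+0.14)/2 × 2 = 0.42
  Sum = 12.66 mg/L·h
oral solution tail: 0.14/0.351 = 0.399; AUC_ev,0→∞ = 12.66 + 0.399 = 13.059 mg/L·h
F = (AUC_ev/D_ev)/(AUC_iv/D_iv) = (13.059/25)/(18.8485/25) = 0.52236/0.75394 = 0.6928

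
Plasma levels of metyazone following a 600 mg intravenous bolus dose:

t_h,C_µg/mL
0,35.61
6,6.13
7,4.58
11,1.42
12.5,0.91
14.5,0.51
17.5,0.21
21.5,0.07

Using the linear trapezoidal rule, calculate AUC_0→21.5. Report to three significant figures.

Trapezoidal AUC_0→21.5:
  [0→6]: (35.61+6.13)/2 × 6 = 125.22
  [6→7]: (6.13+4.58)/2 × 1 = 5.355
  [7→11]: (4.58+1.42)/2 × 4 = 12.0
  [11→12.5]: (1.42+0.91)/2 × 1.5 = 1.7475
  [12.5→14.5]: (0.91+0.51)/2 × 2 = 1.42
  [14.5→17.5]: (0.51+0.21)/2 × 3 = 1.08
  [17.5→21.5]: (0.21+0.07)/2 × 4 = 0.56
  Sum = 147.3825 µg/mL·h

AUC = 147 µg/mL·h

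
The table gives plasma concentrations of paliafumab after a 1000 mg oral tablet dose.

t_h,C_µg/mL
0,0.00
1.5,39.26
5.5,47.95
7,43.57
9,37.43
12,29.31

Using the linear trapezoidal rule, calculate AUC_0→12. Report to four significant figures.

AUC = 453.6 µg/mL·h

Trapezoidal AUC_0→12:
  [0→1.5]: (0.00+39.26)/2 × 1.5 = 29.445
  [1.5→5.5]: (39.26+47.95)/2 × 4 = 174.42
  [5.5→7]: (47.95+43.57)/2 × 1.5 = 68.64
  [7→9]: (43.57+37.43)/2 × 2 = 81.0
  [9→12]: (37.43+29.31)/2 × 3 = 100.11
  Sum = 453.615 µg/mL·h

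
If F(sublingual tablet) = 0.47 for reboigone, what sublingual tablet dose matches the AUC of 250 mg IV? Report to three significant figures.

For equal systemic exposure: F × D_ev = D_iv
D_ev = D_iv / F = 250 / 0.47 = 531.915 mg

D_sublingual = 532 mg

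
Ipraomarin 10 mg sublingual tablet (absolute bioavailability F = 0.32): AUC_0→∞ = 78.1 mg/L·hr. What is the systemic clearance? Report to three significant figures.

CL = F × Dose / AUC_0→∞
   = 0.32 × 10 / 78.1 = 0.0409731 L/hr

CL = 0.0410 L/hr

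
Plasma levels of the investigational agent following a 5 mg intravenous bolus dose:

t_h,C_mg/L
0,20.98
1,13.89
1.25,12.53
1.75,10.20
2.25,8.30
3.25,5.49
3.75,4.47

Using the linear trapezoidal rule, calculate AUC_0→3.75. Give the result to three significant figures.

AUC = 40.4 mg/L·h

Trapezoidal AUC_0→3.75:
  [0→1]: (20.98+13.89)/2 × 1 = 17.435
  [1→1.25]: (13.89+12.53)/2 × 0.25 = 3.3025
  [1.25→1.75]: (12.53+10.20)/2 × 0.5 = 5.6825
  [1.75→2.25]: (10.20+8.30)/2 × 0.5 = 4.625
  [2.25→3.25]: (8.30+5.49)/2 × 1 = 6.895
  [3.25→3.75]: (5.49+4.47)/2 × 0.5 = 2.49
  Sum = 40.43 mg/L·h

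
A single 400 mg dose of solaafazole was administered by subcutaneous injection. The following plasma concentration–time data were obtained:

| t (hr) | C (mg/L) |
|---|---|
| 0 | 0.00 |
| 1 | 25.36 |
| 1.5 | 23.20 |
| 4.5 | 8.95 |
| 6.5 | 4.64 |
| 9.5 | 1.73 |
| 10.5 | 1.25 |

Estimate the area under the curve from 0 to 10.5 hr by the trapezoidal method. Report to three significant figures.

AUC = 97.7 mg/L·hr

Trapezoidal AUC_0→10.5:
  [0→1]: (0.00+25.36)/2 × 1 = 12.68
  [1→1.5]: (25.36+23.20)/2 × 0.5 = 12.14
  [1.5→4.5]: (23.20+8.95)/2 × 3 = 48.225
  [4.5→6.5]: (8.95+4.64)/2 × 2 = 13.59
  [6.5→9.5]: (4.64+1.73)/2 × 3 = 9.555
  [9.5→10.5]: (1.73+1.25)/2 × 1 = 1.49
  Sum = 97.68 mg/L·hr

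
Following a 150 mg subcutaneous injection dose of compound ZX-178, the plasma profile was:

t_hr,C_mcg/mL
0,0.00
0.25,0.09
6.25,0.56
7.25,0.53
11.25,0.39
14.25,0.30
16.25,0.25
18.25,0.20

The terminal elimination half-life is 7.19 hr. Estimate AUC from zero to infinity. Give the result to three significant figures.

AUC = 8.46 mcg/mL·hr

Trapezoidal AUC_0→18.25:
  [0→0.25]: (0.00+0.09)/2 × 0.25 = 0.01125
  [0.25→6.25]: (0.09+0.56)/2 × 6 = 1.95
  [6.25→7.25]: (0.56+0.53)/2 × 1 = 0.545
  [7.25→11.25]: (0.53+0.39)/2 × 4 = 1.84
  [11.25→14.25]: (0.39+0.30)/2 × 3 = 1.035
  [14.25→16.25]: (0.30+0.25)/2 × 2 = 0.55
  [16.25→18.25]: (0.25+0.20)/2 × 2 = 0.45
  Sum = 6.38125 mcg/mL·hr
k_e = ln2 / t½ = 0.693147 / 7.19 = 0.0964 hr^-1
Extrapolated tail: C_last / k_e = 0.20 / 0.0964 = 2.075
AUC_0→∞ = 6.38125 + 2.075 = 8.45625 mcg/mL·hr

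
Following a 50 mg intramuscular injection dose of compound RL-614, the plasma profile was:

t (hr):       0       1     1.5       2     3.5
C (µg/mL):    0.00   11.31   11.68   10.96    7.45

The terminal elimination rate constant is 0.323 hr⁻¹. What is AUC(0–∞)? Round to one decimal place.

Trapezoidal AUC_0→3.5:
  [0→1]: (0.00+11.31)/2 × 1 = 5.655
  [1→1.5]: (11.31+11.68)/2 × 0.5 = 5.7475
  [1.5→2]: (11.68+10.96)/2 × 0.5 = 5.66
  [2→3.5]: (10.96+7.45)/2 × 1.5 = 13.8075
  Sum = 30.87 µg/mL·hr
Extrapolated tail: C_last / k_e = 7.45 / 0.323 = 23.065
AUC_0→∞ = 30.87 + 23.065 = 53.935 µg/mL·hr

AUC = 53.9 µg/mL·hr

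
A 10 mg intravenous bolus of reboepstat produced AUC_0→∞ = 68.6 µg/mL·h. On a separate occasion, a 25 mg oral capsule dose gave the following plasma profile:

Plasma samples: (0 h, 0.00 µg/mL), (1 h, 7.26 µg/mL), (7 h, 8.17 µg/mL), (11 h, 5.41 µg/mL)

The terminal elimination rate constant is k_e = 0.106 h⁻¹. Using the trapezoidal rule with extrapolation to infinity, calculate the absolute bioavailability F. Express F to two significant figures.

Trapezoidal AUC_0→11 (oral capsule):
  [0→1]: (0.00+7.26)/2 × 1 = 3.63
  [1→7]: (7.26+8.17)/2 × 6 = 46.29
  [7→11]: (8.17+5.41)/2 × 4 = 27.16
  Sum = 77.08 µg/mL·h
Tail: C_last/k_e = 5.41/0.106 = 51.038
AUC_0→∞ (oral capsule) = 77.08 + 51.038 = 128.118 µg/mL·h
F = (AUC_ev/D_ev)/(AUC_iv/D_iv) = (128.118/25)/(68.6/10) = 5.12472/6.86 = 0.7470

F = 0.75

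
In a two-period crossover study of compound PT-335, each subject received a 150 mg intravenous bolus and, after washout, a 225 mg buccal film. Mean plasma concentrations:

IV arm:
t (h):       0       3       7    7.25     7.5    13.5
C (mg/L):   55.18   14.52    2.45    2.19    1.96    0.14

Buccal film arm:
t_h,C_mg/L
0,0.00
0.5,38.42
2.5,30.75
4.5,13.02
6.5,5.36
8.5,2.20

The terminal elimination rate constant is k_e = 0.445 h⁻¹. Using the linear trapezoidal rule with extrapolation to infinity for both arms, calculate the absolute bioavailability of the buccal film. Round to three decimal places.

F = 0.700

Trapezoidal AUC_0→13.5 (IV):
  [0→3]: (55.18+14.52)/2 × 3 = 104.55
  [3→7]: (14.52+2.45)/2 × 4 = 33.94
  [7→7.25]: (2.45+2.19)/2 × 0.25 = 0.58
  [7.25→7.5]: (2.19+1.96)/2 × 0.25 = 0.51875
  [7.5→13.5]: (1.96+0.14)/2 × 6 = 6.3
  Sum = 145.88875 mg/L·h
IV tail: 0.14/0.445 = 0.315; AUC_iv,0→∞ = 145.88875 + 0.315 = 146.20375 mg/L·h
Trapezoidal AUC_0→8.5 (buccal film):
  [0→0.5]: (0.00+38.42)/2 × 0.5 = 9.605
  [0.5→2.5]: (38.42+30.75)/2 × 2 = 69.17
  [2.5→4.5]: (30.75+13.02)/2 × 2 = 43.77
  [4.5→6.5]: (13.02+5.36)/2 × 2 = 18.38
  [6.5→8.5]: (5.36+2.20)/2 × 2 = 7.56
  Sum = 148.485 mg/L·h
buccal film tail: 2.20/0.445 = 4.944; AUC_ev,0→∞ = 148.485 + 4.944 = 153.429 mg/L·h
F = (AUC_ev/D_ev)/(AUC_iv/D_iv) = (153.429/225)/(146.20375/150) = 0.681907/0.974692 = 0.6996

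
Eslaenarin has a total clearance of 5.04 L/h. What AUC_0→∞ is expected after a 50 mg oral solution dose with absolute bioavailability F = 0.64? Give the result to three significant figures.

AUC_0→∞ = F × Dose / CL
        = 0.64 × 50 / 5.04 = 6.34921 mg/L·h

AUC = 6.35 mg/L·h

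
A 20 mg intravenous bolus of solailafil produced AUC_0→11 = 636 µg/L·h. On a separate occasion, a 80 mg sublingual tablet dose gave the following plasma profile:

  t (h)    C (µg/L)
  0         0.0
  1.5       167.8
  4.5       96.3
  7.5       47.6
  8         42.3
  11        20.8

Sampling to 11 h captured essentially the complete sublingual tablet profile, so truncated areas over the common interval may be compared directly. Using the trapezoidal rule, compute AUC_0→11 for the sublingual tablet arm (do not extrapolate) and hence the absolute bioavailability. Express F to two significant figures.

Trapezoidal AUC_0→11 (sublingual tablet):
  [0→1.5]: (0.0+167.8)/2 × 1.5 = 125.85
  [1.5→4.5]: (167.8+96.3)/2 × 3 = 396.15
  [4.5→7.5]: (96.3+47.6)/2 × 3 = 215.85
  [7.5→8]: (47.6+42.3)/2 × 0.5 = 22.475
  [8→11]: (42.3+20.8)/2 × 3 = 94.65
  Sum = 854.975 µg/L·h
F = (AUC_ev/D_ev)/(AUC_iv/D_iv) = (854.975/80)/(636/20) = 10.6872/31.8 = 0.3361

F = 0.34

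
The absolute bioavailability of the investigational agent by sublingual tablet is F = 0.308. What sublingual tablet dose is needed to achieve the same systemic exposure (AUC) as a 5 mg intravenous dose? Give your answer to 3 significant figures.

For equal systemic exposure: F × D_ev = D_iv
D_ev = D_iv / F = 5 / 0.308 = 16.2338 mg

D_sublingual = 16.2 mg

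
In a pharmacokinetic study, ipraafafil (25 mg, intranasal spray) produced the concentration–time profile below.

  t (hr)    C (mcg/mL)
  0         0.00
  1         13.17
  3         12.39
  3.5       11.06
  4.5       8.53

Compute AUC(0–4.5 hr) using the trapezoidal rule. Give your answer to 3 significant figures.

AUC = 47.8 mcg/mL·hr

Trapezoidal AUC_0→4.5:
  [0→1]: (0.00+13.17)/2 × 1 = 6.585
  [1→3]: (13.17+12.39)/2 × 2 = 25.56
  [3→3.5]: (12.39+11.06)/2 × 0.5 = 5.8625
  [3.5→4.5]: (11.06+8.53)/2 × 1 = 9.795
  Sum = 47.8025 mcg/mL·hr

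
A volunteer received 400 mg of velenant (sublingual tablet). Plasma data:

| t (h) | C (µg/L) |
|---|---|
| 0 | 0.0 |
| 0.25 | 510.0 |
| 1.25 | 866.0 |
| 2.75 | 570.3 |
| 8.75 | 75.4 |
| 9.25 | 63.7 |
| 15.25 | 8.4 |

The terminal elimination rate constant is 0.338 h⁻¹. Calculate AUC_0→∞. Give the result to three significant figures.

AUC = 4040 µg/L·h

Trapezoidal AUC_0→15.25:
  [0→0.25]: (0.0+510.0)/2 × 0.25 = 63.75
  [0.25→1.25]: (510.0+866.0)/2 × 1 = 688.0
  [1.25→2.75]: (866.0+570.3)/2 × 1.5 = 1077.225
  [2.75→8.75]: (570.3+75.4)/2 × 6 = 1937.1
  [8.75→9.25]: (75.4+63.7)/2 × 0.5 = 34.775
  [9.25→15.25]: (63.7+8.4)/2 × 6 = 216.3
  Sum = 4017.15 µg/L·h
Extrapolated tail: C_last / k_e = 8.4 / 0.338 = 24.852
AUC_0→∞ = 4017.15 + 24.852 = 4042.002 µg/L·h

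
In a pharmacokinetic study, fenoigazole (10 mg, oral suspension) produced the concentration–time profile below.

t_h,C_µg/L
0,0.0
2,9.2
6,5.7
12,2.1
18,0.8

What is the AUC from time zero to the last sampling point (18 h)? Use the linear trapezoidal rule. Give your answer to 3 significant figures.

AUC = 71.1 µg/L·h

Trapezoidal AUC_0→18:
  [0→2]: (0.0+9.2)/2 × 2 = 9.2
  [2→6]: (9.2+5.7)/2 × 4 = 29.8
  [6→12]: (5.7+2.1)/2 × 6 = 23.4
  [12→18]: (2.1+0.8)/2 × 6 = 8.7
  Sum = 71.1 µg/L·h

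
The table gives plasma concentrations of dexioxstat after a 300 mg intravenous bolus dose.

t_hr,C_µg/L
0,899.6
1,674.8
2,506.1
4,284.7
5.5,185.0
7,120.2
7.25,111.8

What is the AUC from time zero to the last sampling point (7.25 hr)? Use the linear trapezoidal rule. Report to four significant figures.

Trapezoidal AUC_0→7.25:
  [0→1]: (899.6+674.8)/2 × 1 = 787.2
  [1→2]: (674.8+506.1)/2 × 1 = 590.45
  [2→4]: (506.1+284.7)/2 × 2 = 790.8
  [4→5.5]: (284.7+185.0)/2 × 1.5 = 352.275
  [5.5→7]: (185.0+120.2)/2 × 1.5 = 228.9
  [7→7.25]: (120.2+111.8)/2 × 0.25 = 29.0
  Sum = 2778.625 µg/L·hr

AUC = 2779 µg/L·hr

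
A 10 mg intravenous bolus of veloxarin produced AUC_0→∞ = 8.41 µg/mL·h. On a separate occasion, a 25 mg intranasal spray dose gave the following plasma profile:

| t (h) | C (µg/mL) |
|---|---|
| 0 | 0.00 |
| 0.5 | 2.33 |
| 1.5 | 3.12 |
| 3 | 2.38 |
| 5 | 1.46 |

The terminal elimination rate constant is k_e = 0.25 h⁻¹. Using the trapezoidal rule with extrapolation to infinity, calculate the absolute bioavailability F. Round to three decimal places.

F = 0.814

Trapezoidal AUC_0→5 (intranasal spray):
  [0→0.5]: (0.00+2.33)/2 × 0.5 = 0.5825
  [0.5→1.5]: (2.33+3.12)/2 × 1 = 2.725
  [1.5→3]: (3.12+2.38)/2 × 1.5 = 4.125
  [3→5]: (2.38+1.46)/2 × 2 = 3.84
  Sum = 11.2725 µg/mL·h
Tail: C_last/k_e = 1.46/0.25 = 5.840
AUC_0→∞ (intranasal spray) = 11.2725 + 5.840 = 17.1125 µg/mL·h
F = (AUC_ev/D_ev)/(AUC_iv/D_iv) = (17.1125/25)/(8.41/10) = 0.6845/0.841 = 0.8139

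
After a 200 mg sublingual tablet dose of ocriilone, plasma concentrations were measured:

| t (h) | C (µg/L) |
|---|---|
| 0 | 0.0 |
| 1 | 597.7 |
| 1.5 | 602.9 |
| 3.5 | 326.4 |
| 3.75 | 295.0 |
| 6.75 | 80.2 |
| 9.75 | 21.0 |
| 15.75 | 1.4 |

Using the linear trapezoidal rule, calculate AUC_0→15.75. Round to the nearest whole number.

Trapezoidal AUC_0→15.75:
  [0→1]: (0.0+597.7)/2 × 1 = 298.85
  [1→1.5]: (597.7+602.9)/2 × 0.5 = 300.15
  [1.5→3.5]: (602.9+326.4)/2 × 2 = 929.3
  [3.5→3.75]: (326.4+295.0)/2 × 0.25 = 77.675
  [3.75→6.75]: (295.0+80.2)/2 × 3 = 562.8
  [6.75→9.75]: (80.2+21.0)/2 × 3 = 151.8
  [9.75→15.75]: (21.0+1.4)/2 × 6 = 67.2
  Sum = 2387.775 µg/L·h

AUC = 2388 µg/L·h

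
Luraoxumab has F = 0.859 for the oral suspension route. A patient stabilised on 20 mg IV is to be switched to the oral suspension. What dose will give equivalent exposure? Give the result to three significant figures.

D_oral = 23.3 mg

For equal systemic exposure: F × D_ev = D_iv
D_ev = D_iv / F = 20 / 0.859 = 23.2829 mg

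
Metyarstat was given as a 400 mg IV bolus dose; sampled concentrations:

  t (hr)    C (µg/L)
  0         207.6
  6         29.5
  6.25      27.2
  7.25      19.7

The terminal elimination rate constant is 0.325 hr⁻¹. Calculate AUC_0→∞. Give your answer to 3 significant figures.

Trapezoidal AUC_0→7.25:
  [0→6]: (207.6+29.5)/2 × 6 = 711.3
  [6→6.25]: (29.5+27.2)/2 × 0.25 = 7.0875
  [6.25→7.25]: (27.2+19.7)/2 × 1 = 23.45
  Sum = 741.8375 µg/L·hr
Extrapolated tail: C_last / k_e = 19.7 / 0.325 = 60.615
AUC_0→∞ = 741.8375 + 60.615 = 802.4525 µg/L·hr

AUC = 802 µg/L·hr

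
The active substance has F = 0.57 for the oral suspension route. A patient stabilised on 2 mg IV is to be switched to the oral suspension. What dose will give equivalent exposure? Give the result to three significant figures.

D_oral = 3.51 mg

For equal systemic exposure: F × D_ev = D_iv
D_ev = D_iv / F = 2 / 0.57 = 3.50877 mg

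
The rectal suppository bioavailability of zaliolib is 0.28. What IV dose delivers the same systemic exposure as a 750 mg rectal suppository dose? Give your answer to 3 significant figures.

D_iv = 210 mg

Systemic exposure from an extravascular dose = F × D_ev, so the equivalent IV dose is F × D_ev.
D_iv = F × D_ev = 0.28 × 750 = 210 mg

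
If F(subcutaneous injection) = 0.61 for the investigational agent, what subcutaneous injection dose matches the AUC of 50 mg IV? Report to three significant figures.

D_subcutaneous = 82.0 mg

For equal systemic exposure: F × D_ev = D_iv
D_ev = D_iv / F = 50 / 0.61 = 81.9672 mg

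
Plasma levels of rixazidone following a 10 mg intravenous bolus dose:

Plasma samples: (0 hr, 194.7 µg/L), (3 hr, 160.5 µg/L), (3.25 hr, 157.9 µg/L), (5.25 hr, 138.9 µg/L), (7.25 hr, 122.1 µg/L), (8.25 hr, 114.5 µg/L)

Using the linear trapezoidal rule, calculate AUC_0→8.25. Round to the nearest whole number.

AUC = 1249 µg/L·hr

Trapezoidal AUC_0→8.25:
  [0→3]: (194.7+160.5)/2 × 3 = 532.8
  [3→3.25]: (160.5+157.9)/2 × 0.25 = 39.8
  [3.25→5.25]: (157.9+138.9)/2 × 2 = 296.8
  [5.25→7.25]: (138.9+122.1)/2 × 2 = 261.0
  [7.25→8.25]: (122.1+114.5)/2 × 1 = 118.3
  Sum = 1248.7 µg/L·hr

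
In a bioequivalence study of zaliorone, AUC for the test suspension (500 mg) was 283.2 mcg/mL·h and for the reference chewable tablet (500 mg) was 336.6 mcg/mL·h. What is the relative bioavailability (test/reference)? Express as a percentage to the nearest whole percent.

F_rel = 84%

F_rel = (AUC_test/D_test) / (AUC_ref/D_ref)
      = (283.2/500) / (336.6/500)
      = 0.5664 / 0.6732 = 0.8414 = 84.14%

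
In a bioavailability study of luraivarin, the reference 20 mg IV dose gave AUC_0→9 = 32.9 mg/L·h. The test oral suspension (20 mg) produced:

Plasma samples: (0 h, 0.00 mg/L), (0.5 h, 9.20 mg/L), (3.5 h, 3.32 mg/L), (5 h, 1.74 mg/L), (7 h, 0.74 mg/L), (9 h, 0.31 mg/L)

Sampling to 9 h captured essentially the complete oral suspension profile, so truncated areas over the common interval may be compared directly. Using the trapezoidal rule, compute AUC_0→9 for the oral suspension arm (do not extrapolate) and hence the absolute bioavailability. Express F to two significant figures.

F = 0.86

Trapezoidal AUC_0→9 (oral suspension):
  [0→0.5]: (0.00+9.20)/2 × 0.5 = 2.3
  [0.5→3.5]: (9.20+3.32)/2 × 3 = 18.78
  [3.5→5]: (3.32+1.74)/2 × 1.5 = 3.795
  [5→7]: (1.74+0.74)/2 × 2 = 2.48
  [7→9]: (0.74+0.31)/2 × 2 = 1.05
  Sum = 28.405 mg/L·h
F = (AUC_ev/D_ev)/(AUC_iv/D_iv) = (28.405/20)/(32.9/20) = 1.42025/1.645 = 0.8634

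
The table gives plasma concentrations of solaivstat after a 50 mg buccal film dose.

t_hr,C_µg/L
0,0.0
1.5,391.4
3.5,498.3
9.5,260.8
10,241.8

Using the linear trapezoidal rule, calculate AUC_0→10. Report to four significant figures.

AUC = 3586 µg/L·hr

Trapezoidal AUC_0→10:
  [0→1.5]: (0.0+391.4)/2 × 1.5 = 293.55
  [1.5→3.5]: (391.4+498.3)/2 × 2 = 889.7
  [3.5→9.5]: (498.3+260.8)/2 × 6 = 2277.3
  [9.5→10]: (260.8+241.8)/2 × 0.5 = 125.65
  Sum = 3586.2 µg/L·hr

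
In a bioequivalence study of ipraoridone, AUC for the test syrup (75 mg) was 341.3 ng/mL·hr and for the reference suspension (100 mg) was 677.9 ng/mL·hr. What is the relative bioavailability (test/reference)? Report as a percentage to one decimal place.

F_rel = (AUC_test/D_test) / (AUC_ref/D_ref)
      = (341.3/75) / (677.9/100)
      = 4.55067 / 6.779 = 0.6713 = 67.13%

F_rel = 67.1%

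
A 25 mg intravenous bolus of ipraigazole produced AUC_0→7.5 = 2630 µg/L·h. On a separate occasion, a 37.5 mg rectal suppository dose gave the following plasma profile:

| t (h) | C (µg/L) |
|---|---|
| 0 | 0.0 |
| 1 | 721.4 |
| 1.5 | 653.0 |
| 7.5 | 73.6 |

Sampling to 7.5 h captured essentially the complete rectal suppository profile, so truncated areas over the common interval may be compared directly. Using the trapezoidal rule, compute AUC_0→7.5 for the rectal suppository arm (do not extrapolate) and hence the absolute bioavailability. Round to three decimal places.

F = 0.731

Trapezoidal AUC_0→7.5 (rectal suppository):
  [0→1]: (0.0+721.4)/2 × 1 = 360.7
  [1→1.5]: (721.4+653.0)/2 × 0.5 = 343.6
  [1.5→7.5]: (653.0+73.6)/2 × 6 = 2179.8
  Sum = 2884.1 µg/L·h
F = (AUC_ev/D_ev)/(AUC_iv/D_iv) = (2884.1/37.5)/(2630/25) = 76.9093/105.2 = 0.7311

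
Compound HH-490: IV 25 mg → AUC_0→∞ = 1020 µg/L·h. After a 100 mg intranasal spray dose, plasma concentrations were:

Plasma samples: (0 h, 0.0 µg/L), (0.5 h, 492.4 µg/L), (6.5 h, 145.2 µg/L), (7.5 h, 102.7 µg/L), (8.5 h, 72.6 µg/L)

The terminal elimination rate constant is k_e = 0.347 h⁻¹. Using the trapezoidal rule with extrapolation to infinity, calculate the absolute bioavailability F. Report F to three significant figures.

F = 0.602

Trapezoidal AUC_0→8.5 (intranasal spray):
  [0→0.5]: (0.0+492.4)/2 × 0.5 = 123.1
  [0.5→6.5]: (492.4+145.2)/2 × 6 = 1912.8
  [6.5→7.5]: (145.2+102.7)/2 × 1 = 123.95
  [7.5→8.5]: (102.7+72.6)/2 × 1 = 87.65
  Sum = 2247.5 µg/L·h
Tail: C_last/k_e = 72.6/0.347 = 209.222
AUC_0→∞ (intranasal spray) = 2247.5 + 209.222 = 2456.722 µg/L·h
F = (AUC_ev/D_ev)/(AUC_iv/D_iv) = (2456.722/100)/(1020/25) = 24.56722/40.8 = 0.6021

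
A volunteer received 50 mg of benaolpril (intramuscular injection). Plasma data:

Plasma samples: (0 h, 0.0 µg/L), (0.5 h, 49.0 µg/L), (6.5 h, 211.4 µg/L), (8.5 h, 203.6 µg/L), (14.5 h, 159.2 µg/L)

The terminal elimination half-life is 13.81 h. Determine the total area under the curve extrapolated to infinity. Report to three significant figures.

AUC = 5470 µg/L·h

Trapezoidal AUC_0→14.5:
  [0→0.5]: (0.0+49.0)/2 × 0.5 = 12.25
  [0.5→6.5]: (49.0+211.4)/2 × 6 = 781.2
  [6.5→8.5]: (211.4+203.6)/2 × 2 = 415.0
  [8.5→14.5]: (203.6+159.2)/2 × 6 = 1088.4
  Sum = 2296.85 µg/L·h
k_e = ln2 / t½ = 0.693147 / 13.81 = 0.0502 h^-1
Extrapolated tail: C_last / k_e = 159.2 / 0.0502 = 3171.315
AUC_0→∞ = 2296.85 + 3171.315 = 5468.165 µg/L·h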